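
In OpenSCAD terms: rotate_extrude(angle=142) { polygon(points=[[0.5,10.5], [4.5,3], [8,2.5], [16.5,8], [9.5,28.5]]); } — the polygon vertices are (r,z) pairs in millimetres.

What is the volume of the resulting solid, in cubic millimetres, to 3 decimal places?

Profile (r,z), 5 vertices: (0.5,10.5) (4.5,3) (8,2.5) (16.5,8) (9.5,28.5)
edge 0: (0.5,10.5)→(4.5,3)  cross = 0.5·3 − 4.5·10.5 = -45.7500; (r_i+r_j)·cross = 5·-45.7500 = -228.7500
edge 1: (4.5,3)→(8,2.5)  cross = 4.5·2.5 − 8·3 = -12.7500; (r_i+r_j)·cross = 12.5·-12.7500 = -159.3750
edge 2: (8,2.5)→(16.5,8)  cross = 8·8 − 16.5·2.5 = 22.7500; (r_i+r_j)·cross = 24.5·22.7500 = 557.3750
edge 3: (16.5,8)→(9.5,28.5)  cross = 16.5·28.5 − 9.5·8 = 394.2500; (r_i+r_j)·cross = 26·394.2500 = 10250.5000
edge 4: (9.5,28.5)→(0.5,10.5)  cross = 9.5·10.5 − 0.5·28.5 = 85.5000; (r_i+r_j)·cross = 10·85.5000 = 855.0000
Σcross = 444.0000 → A = |Σcross|/2 = 222.0000 mm²
Σ(r_i+r_j)·cross = 11274.7500 → first moment M = |Σ|/6 = 1879.1250
R_c = M/A = 1879.1250/222.0000 = 8.4645 mm
θ = 142° = 2.478368 rad
V = θ·R_c·A = 2.478368·8.4645·222.0000 = 4657.162 mm³

Volume = 4657.162 mm³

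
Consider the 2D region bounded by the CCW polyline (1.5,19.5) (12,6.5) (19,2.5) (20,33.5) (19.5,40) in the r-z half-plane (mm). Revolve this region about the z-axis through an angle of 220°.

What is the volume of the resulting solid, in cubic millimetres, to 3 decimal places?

Profile (r,z), 5 vertices: (1.5,19.5) (12,6.5) (19,2.5) (20,33.5) (19.5,40)
edge 0: (1.5,19.5)→(12,6.5)  cross = 1.5·6.5 − 12·19.5 = -224.2500; (r_i+r_j)·cross = 13.5·-224.2500 = -3027.3750
edge 1: (12,6.5)→(19,2.5)  cross = 12·2.5 − 19·6.5 = -93.5000; (r_i+r_j)·cross = 31·-93.5000 = -2898.5000
edge 2: (19,2.5)→(20,33.5)  cross = 19·33.5 − 20·2.5 = 586.5000; (r_i+r_j)·cross = 39·586.5000 = 22873.5000
edge 3: (20,33.5)→(19.5,40)  cross = 20·40 − 19.5·33.5 = 146.7500; (r_i+r_j)·cross = 39.5·146.7500 = 5796.6250
edge 4: (19.5,40)→(1.5,19.5)  cross = 19.5·19.5 − 1.5·40 = 320.2500; (r_i+r_j)·cross = 21·320.2500 = 6725.2500
Σcross = 735.7500 → A = |Σcross|/2 = 367.8750 mm²
Σ(r_i+r_j)·cross = 29469.5000 → first moment M = |Σ|/6 = 4911.5833
R_c = M/A = 4911.5833/367.8750 = 13.3512 mm
θ = 220° = 3.839724 rad
V = θ·R_c·A = 3.839724·13.3512·367.8750 = 18859.126 mm³

Volume = 18859.126 mm³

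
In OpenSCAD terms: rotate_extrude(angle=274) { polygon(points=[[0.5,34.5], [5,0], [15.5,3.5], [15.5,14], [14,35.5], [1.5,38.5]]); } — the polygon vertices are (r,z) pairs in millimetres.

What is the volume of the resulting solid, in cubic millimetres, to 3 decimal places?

Profile (r,z), 6 vertices: (0.5,34.5) (5,0) (15.5,3.5) (15.5,14) (14,35.5) (1.5,38.5)
edge 0: (0.5,34.5)→(5,0)  cross = 0.5·0 − 5·34.5 = -172.5000; (r_i+r_j)·cross = 5.5·-172.5000 = -948.7500
edge 1: (5,0)→(15.5,3.5)  cross = 5·3.5 − 15.5·0 = 17.5000; (r_i+r_j)·cross = 20.5·17.5000 = 358.7500
edge 2: (15.5,3.5)→(15.5,14)  cross = 15.5·14 − 15.5·3.5 = 162.7500; (r_i+r_j)·cross = 31·162.7500 = 5045.2500
edge 3: (15.5,14)→(14,35.5)  cross = 15.5·35.5 − 14·14 = 354.2500; (r_i+r_j)·cross = 29.5·354.2500 = 10450.3750
edge 4: (14,35.5)→(1.5,38.5)  cross = 14·38.5 − 1.5·35.5 = 485.7500; (r_i+r_j)·cross = 15.5·485.7500 = 7529.1250
edge 5: (1.5,38.5)→(0.5,34.5)  cross = 1.5·34.5 − 0.5·38.5 = 32.5000; (r_i+r_j)·cross = 2·32.5000 = 65.0000
Σcross = 880.2500 → A = |Σcross|/2 = 440.1250 mm²
Σ(r_i+r_j)·cross = 22499.7500 → first moment M = |Σ|/6 = 3749.9583
R_c = M/A = 3749.9583/440.1250 = 8.5202 mm
θ = 274° = 4.782202 rad
V = θ·R_c·A = 4.782202·8.5202·440.1250 = 17933.059 mm³

Volume = 17933.059 mm³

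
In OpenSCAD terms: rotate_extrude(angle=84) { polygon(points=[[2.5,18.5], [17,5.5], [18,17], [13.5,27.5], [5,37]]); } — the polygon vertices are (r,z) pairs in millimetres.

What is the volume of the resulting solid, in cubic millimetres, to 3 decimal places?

Volume = 3871.817 mm³

Profile (r,z), 5 vertices: (2.5,18.5) (17,5.5) (18,17) (13.5,27.5) (5,37)
edge 0: (2.5,18.5)→(17,5.5)  cross = 2.5·5.5 − 17·18.5 = -300.7500; (r_i+r_j)·cross = 19.5·-300.7500 = -5864.6250
edge 1: (17,5.5)→(18,17)  cross = 17·17 − 18·5.5 = 190.0000; (r_i+r_j)·cross = 35·190.0000 = 6650.0000
edge 2: (18,17)→(13.5,27.5)  cross = 18·27.5 − 13.5·17 = 265.5000; (r_i+r_j)·cross = 31.5·265.5000 = 8363.2500
edge 3: (13.5,27.5)→(5,37)  cross = 13.5·37 − 5·27.5 = 362.0000; (r_i+r_j)·cross = 18.5·362.0000 = 6697.0000
edge 4: (5,37)→(2.5,18.5)  cross = 5·18.5 − 2.5·37 = 0.0000; (r_i+r_j)·cross = 7.5·0.0000 = 0.0000
Σcross = 516.7500 → A = |Σcross|/2 = 258.3750 mm²
Σ(r_i+r_j)·cross = 15845.6250 → first moment M = |Σ|/6 = 2640.9375
R_c = M/A = 2640.9375/258.3750 = 10.2213 mm
θ = 84° = 1.466077 rad
V = θ·R_c·A = 1.466077·10.2213·258.3750 = 3871.817 mm³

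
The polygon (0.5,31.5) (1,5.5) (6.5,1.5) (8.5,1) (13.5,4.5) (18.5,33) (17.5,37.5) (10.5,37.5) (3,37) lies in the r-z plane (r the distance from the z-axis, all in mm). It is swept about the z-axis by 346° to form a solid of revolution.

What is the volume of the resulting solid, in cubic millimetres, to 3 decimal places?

Profile (r,z), 9 vertices: (0.5,31.5) (1,5.5) (6.5,1.5) (8.5,1) (13.5,4.5) (18.5,33) (17.5,37.5) (10.5,37.5) (3,37)
edge 0: (0.5,31.5)→(1,5.5)  cross = 0.5·5.5 − 1·31.5 = -28.7500; (r_i+r_j)·cross = 1.5·-28.7500 = -43.1250
edge 1: (1,5.5)→(6.5,1.5)  cross = 1·1.5 − 6.5·5.5 = -34.2500; (r_i+r_j)·cross = 7.5·-34.2500 = -256.8750
edge 2: (6.5,1.5)→(8.5,1)  cross = 6.5·1 − 8.5·1.5 = -6.2500; (r_i+r_j)·cross = 15·-6.2500 = -93.7500
edge 3: (8.5,1)→(13.5,4.5)  cross = 8.5·4.5 − 13.5·1 = 24.7500; (r_i+r_j)·cross = 22·24.7500 = 544.5000
edge 4: (13.5,4.5)→(18.5,33)  cross = 13.5·33 − 18.5·4.5 = 362.2500; (r_i+r_j)·cross = 32·362.2500 = 11592.0000
edge 5: (18.5,33)→(17.5,37.5)  cross = 18.5·37.5 − 17.5·33 = 116.2500; (r_i+r_j)·cross = 36·116.2500 = 4185.0000
edge 6: (17.5,37.5)→(10.5,37.5)  cross = 17.5·37.5 − 10.5·37.5 = 262.5000; (r_i+r_j)·cross = 28·262.5000 = 7350.0000
edge 7: (10.5,37.5)→(3,37)  cross = 10.5·37 − 3·37.5 = 276.0000; (r_i+r_j)·cross = 13.5·276.0000 = 3726.0000
edge 8: (3,37)→(0.5,31.5)  cross = 3·31.5 − 0.5·37 = 76.0000; (r_i+r_j)·cross = 3.5·76.0000 = 266.0000
Σcross = 1048.5000 → A = |Σcross|/2 = 524.2500 mm²
Σ(r_i+r_j)·cross = 27269.7500 → first moment M = |Σ|/6 = 4544.9583
R_c = M/A = 4544.9583/524.2500 = 8.6694 mm
θ = 346° = 6.038839 rad
V = θ·R_c·A = 6.038839·8.6694·524.2500 = 27446.273 mm³

Volume = 27446.273 mm³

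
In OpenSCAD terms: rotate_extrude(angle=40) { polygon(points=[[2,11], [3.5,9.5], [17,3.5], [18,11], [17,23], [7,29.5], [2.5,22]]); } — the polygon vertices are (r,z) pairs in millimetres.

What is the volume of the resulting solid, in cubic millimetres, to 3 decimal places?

Profile (r,z), 7 vertices: (2,11) (3.5,9.5) (17,3.5) (18,11) (17,23) (7,29.5) (2.5,22)
edge 0: (2,11)→(3.5,9.5)  cross = 2·9.5 − 3.5·11 = -19.5000; (r_i+r_j)·cross = 5.5·-19.5000 = -107.2500
edge 1: (3.5,9.5)→(17,3.5)  cross = 3.5·3.5 − 17·9.5 = -149.2500; (r_i+r_j)·cross = 20.5·-149.2500 = -3059.6250
edge 2: (17,3.5)→(18,11)  cross = 17·11 − 18·3.5 = 124.0000; (r_i+r_j)·cross = 35·124.0000 = 4340.0000
edge 3: (18,11)→(17,23)  cross = 18·23 − 17·11 = 227.0000; (r_i+r_j)·cross = 35·227.0000 = 7945.0000
edge 4: (17,23)→(7,29.5)  cross = 17·29.5 − 7·23 = 340.5000; (r_i+r_j)·cross = 24·340.5000 = 8172.0000
edge 5: (7,29.5)→(2.5,22)  cross = 7·22 − 2.5·29.5 = 80.2500; (r_i+r_j)·cross = 9.5·80.2500 = 762.3750
edge 6: (2.5,22)→(2,11)  cross = 2.5·11 − 2·22 = -16.5000; (r_i+r_j)·cross = 4.5·-16.5000 = -74.2500
Σcross = 586.5000 → A = |Σcross|/2 = 293.2500 mm²
Σ(r_i+r_j)·cross = 17978.2500 → first moment M = |Σ|/6 = 2996.3750
R_c = M/A = 2996.3750/293.2500 = 10.2178 mm
θ = 40° = 0.698132 rad
V = θ·R_c·A = 0.698132·10.2178·293.2500 = 2091.864 mm³

Volume = 2091.864 mm³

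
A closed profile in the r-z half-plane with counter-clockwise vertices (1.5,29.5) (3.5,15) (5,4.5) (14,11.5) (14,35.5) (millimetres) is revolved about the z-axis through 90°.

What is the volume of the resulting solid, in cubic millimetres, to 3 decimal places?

Volume = 3657.926 mm³

Profile (r,z), 5 vertices: (1.5,29.5) (3.5,15) (5,4.5) (14,11.5) (14,35.5)
edge 0: (1.5,29.5)→(3.5,15)  cross = 1.5·15 − 3.5·29.5 = -80.7500; (r_i+r_j)·cross = 5·-80.7500 = -403.7500
edge 1: (3.5,15)→(5,4.5)  cross = 3.5·4.5 − 5·15 = -59.2500; (r_i+r_j)·cross = 8.5·-59.2500 = -503.6250
edge 2: (5,4.5)→(14,11.5)  cross = 5·11.5 − 14·4.5 = -5.5000; (r_i+r_j)·cross = 19·-5.5000 = -104.5000
edge 3: (14,11.5)→(14,35.5)  cross = 14·35.5 − 14·11.5 = 336.0000; (r_i+r_j)·cross = 28·336.0000 = 9408.0000
edge 4: (14,35.5)→(1.5,29.5)  cross = 14·29.5 − 1.5·35.5 = 359.7500; (r_i+r_j)·cross = 15.5·359.7500 = 5576.1250
Σcross = 550.2500 → A = |Σcross|/2 = 275.1250 mm²
Σ(r_i+r_j)·cross = 13972.2500 → first moment M = |Σ|/6 = 2328.7083
R_c = M/A = 2328.7083/275.1250 = 8.4642 mm
θ = 90° = 1.570796 rad
V = θ·R_c·A = 1.570796·8.4642·275.1250 = 3657.926 mm³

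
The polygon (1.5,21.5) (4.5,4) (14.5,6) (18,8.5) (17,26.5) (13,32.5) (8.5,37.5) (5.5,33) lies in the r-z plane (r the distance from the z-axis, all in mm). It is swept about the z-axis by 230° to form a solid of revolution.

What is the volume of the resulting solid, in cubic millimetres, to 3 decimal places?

Profile (r,z), 8 vertices: (1.5,21.5) (4.5,4) (14.5,6) (18,8.5) (17,26.5) (13,32.5) (8.5,37.5) (5.5,33)
edge 0: (1.5,21.5)→(4.5,4)  cross = 1.5·4 − 4.5·21.5 = -90.7500; (r_i+r_j)·cross = 6·-90.7500 = -544.5000
edge 1: (4.5,4)→(14.5,6)  cross = 4.5·6 − 14.5·4 = -31.0000; (r_i+r_j)·cross = 19·-31.0000 = -589.0000
edge 2: (14.5,6)→(18,8.5)  cross = 14.5·8.5 − 18·6 = 15.2500; (r_i+r_j)·cross = 32.5·15.2500 = 495.6250
edge 3: (18,8.5)→(17,26.5)  cross = 18·26.5 − 17·8.5 = 332.5000; (r_i+r_j)·cross = 35·332.5000 = 11637.5000
edge 4: (17,26.5)→(13,32.5)  cross = 17·32.5 − 13·26.5 = 208.0000; (r_i+r_j)·cross = 30·208.0000 = 6240.0000
edge 5: (13,32.5)→(8.5,37.5)  cross = 13·37.5 − 8.5·32.5 = 211.2500; (r_i+r_j)·cross = 21.5·211.2500 = 4541.8750
edge 6: (8.5,37.5)→(5.5,33)  cross = 8.5·33 − 5.5·37.5 = 74.2500; (r_i+r_j)·cross = 14·74.2500 = 1039.5000
edge 7: (5.5,33)→(1.5,21.5)  cross = 5.5·21.5 − 1.5·33 = 68.7500; (r_i+r_j)·cross = 7·68.7500 = 481.2500
Σcross = 788.2500 → A = |Σcross|/2 = 394.1250 mm²
Σ(r_i+r_j)·cross = 23302.2500 → first moment M = |Σ|/6 = 3883.7083
R_c = M/A = 3883.7083/394.1250 = 9.8540 mm
θ = 230° = 4.014257 rad
V = θ·R_c·A = 4.014257·9.8540·394.1250 = 15590.204 mm³

Volume = 15590.204 mm³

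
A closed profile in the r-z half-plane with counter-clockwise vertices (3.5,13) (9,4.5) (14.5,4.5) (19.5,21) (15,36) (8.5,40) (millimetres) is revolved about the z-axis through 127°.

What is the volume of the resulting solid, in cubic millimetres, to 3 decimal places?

Volume = 9394.093 mm³

Profile (r,z), 6 vertices: (3.5,13) (9,4.5) (14.5,4.5) (19.5,21) (15,36) (8.5,40)
edge 0: (3.5,13)→(9,4.5)  cross = 3.5·4.5 − 9·13 = -101.2500; (r_i+r_j)·cross = 12.5·-101.2500 = -1265.6250
edge 1: (9,4.5)→(14.5,4.5)  cross = 9·4.5 − 14.5·4.5 = -24.7500; (r_i+r_j)·cross = 23.5·-24.7500 = -581.6250
edge 2: (14.5,4.5)→(19.5,21)  cross = 14.5·21 − 19.5·4.5 = 216.7500; (r_i+r_j)·cross = 34·216.7500 = 7369.5000
edge 3: (19.5,21)→(15,36)  cross = 19.5·36 − 15·21 = 387.0000; (r_i+r_j)·cross = 34.5·387.0000 = 13351.5000
edge 4: (15,36)→(8.5,40)  cross = 15·40 − 8.5·36 = 294.0000; (r_i+r_j)·cross = 23.5·294.0000 = 6909.0000
edge 5: (8.5,40)→(3.5,13)  cross = 8.5·13 − 3.5·40 = -29.5000; (r_i+r_j)·cross = 12·-29.5000 = -354.0000
Σcross = 742.2500 → A = |Σcross|/2 = 371.1250 mm²
Σ(r_i+r_j)·cross = 25428.7500 → first moment M = |Σ|/6 = 4238.1250
R_c = M/A = 4238.1250/371.1250 = 11.4197 mm
θ = 127° = 2.216568 rad
V = θ·R_c·A = 2.216568·11.4197·371.1250 = 9394.093 mm³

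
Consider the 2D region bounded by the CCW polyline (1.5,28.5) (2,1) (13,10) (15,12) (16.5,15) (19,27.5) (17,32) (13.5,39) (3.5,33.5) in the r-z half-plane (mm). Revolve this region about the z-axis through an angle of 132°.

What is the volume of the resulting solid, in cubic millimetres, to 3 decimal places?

Profile (r,z), 9 vertices: (1.5,28.5) (2,1) (13,10) (15,12) (16.5,15) (19,27.5) (17,32) (13.5,39) (3.5,33.5)
edge 0: (1.5,28.5)→(2,1)  cross = 1.5·1 − 2·28.5 = -55.5000; (r_i+r_j)·cross = 3.5·-55.5000 = -194.2500
edge 1: (2,1)→(13,10)  cross = 2·10 − 13·1 = 7.0000; (r_i+r_j)·cross = 15·7.0000 = 105.0000
edge 2: (13,10)→(15,12)  cross = 13·12 − 15·10 = 6.0000; (r_i+r_j)·cross = 28·6.0000 = 168.0000
edge 3: (15,12)→(16.5,15)  cross = 15·15 − 16.5·12 = 27.0000; (r_i+r_j)·cross = 31.5·27.0000 = 850.5000
edge 4: (16.5,15)→(19,27.5)  cross = 16.5·27.5 − 19·15 = 168.7500; (r_i+r_j)·cross = 35.5·168.7500 = 5990.6250
edge 5: (19,27.5)→(17,32)  cross = 19·32 − 17·27.5 = 140.5000; (r_i+r_j)·cross = 36·140.5000 = 5058.0000
edge 6: (17,32)→(13.5,39)  cross = 17·39 − 13.5·32 = 231.0000; (r_i+r_j)·cross = 30.5·231.0000 = 7045.5000
edge 7: (13.5,39)→(3.5,33.5)  cross = 13.5·33.5 − 3.5·39 = 315.7500; (r_i+r_j)·cross = 17·315.7500 = 5367.7500
edge 8: (3.5,33.5)→(1.5,28.5)  cross = 3.5·28.5 − 1.5·33.5 = 49.5000; (r_i+r_j)·cross = 5·49.5000 = 247.5000
Σcross = 890.0000 → A = |Σcross|/2 = 445.0000 mm²
Σ(r_i+r_j)·cross = 24638.6250 → first moment M = |Σ|/6 = 4106.4375
R_c = M/A = 4106.4375/445.0000 = 9.2279 mm
θ = 132° = 2.303835 rad
V = θ·R_c·A = 2.303835·9.2279·445.0000 = 9460.553 mm³

Volume = 9460.553 mm³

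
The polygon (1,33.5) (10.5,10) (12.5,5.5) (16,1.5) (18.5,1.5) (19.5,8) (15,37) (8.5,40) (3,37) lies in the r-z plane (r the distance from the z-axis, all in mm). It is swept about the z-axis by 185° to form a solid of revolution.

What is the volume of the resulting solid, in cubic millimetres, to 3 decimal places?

Volume = 14467.643 mm³

Profile (r,z), 9 vertices: (1,33.5) (10.5,10) (12.5,5.5) (16,1.5) (18.5,1.5) (19.5,8) (15,37) (8.5,40) (3,37)
edge 0: (1,33.5)→(10.5,10)  cross = 1·10 − 10.5·33.5 = -341.7500; (r_i+r_j)·cross = 11.5·-341.7500 = -3930.1250
edge 1: (10.5,10)→(12.5,5.5)  cross = 10.5·5.5 − 12.5·10 = -67.2500; (r_i+r_j)·cross = 23·-67.2500 = -1546.7500
edge 2: (12.5,5.5)→(16,1.5)  cross = 12.5·1.5 − 16·5.5 = -69.2500; (r_i+r_j)·cross = 28.5·-69.2500 = -1973.6250
edge 3: (16,1.5)→(18.5,1.5)  cross = 16·1.5 − 18.5·1.5 = -3.7500; (r_i+r_j)·cross = 34.5·-3.7500 = -129.3750
edge 4: (18.5,1.5)→(19.5,8)  cross = 18.5·8 − 19.5·1.5 = 118.7500; (r_i+r_j)·cross = 38·118.7500 = 4512.5000
edge 5: (19.5,8)→(15,37)  cross = 19.5·37 − 15·8 = 601.5000; (r_i+r_j)·cross = 34.5·601.5000 = 20751.7500
edge 6: (15,37)→(8.5,40)  cross = 15·40 − 8.5·37 = 285.5000; (r_i+r_j)·cross = 23.5·285.5000 = 6709.2500
edge 7: (8.5,40)→(3,37)  cross = 8.5·37 − 3·40 = 194.5000; (r_i+r_j)·cross = 11.5·194.5000 = 2236.7500
edge 8: (3,37)→(1,33.5)  cross = 3·33.5 − 1·37 = 63.5000; (r_i+r_j)·cross = 4·63.5000 = 254.0000
Σcross = 781.7500 → A = |Σcross|/2 = 390.8750 mm²
Σ(r_i+r_j)·cross = 26884.3750 → first moment M = |Σ|/6 = 4480.7292
R_c = M/A = 4480.7292/390.8750 = 11.4633 mm
θ = 185° = 3.228859 rad
V = θ·R_c·A = 3.228859·11.4633·390.8750 = 14467.643 mm³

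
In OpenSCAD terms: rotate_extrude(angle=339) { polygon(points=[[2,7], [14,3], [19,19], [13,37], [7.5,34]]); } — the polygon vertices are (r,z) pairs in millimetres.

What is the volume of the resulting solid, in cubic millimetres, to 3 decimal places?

Profile (r,z), 5 vertices: (2,7) (14,3) (19,19) (13,37) (7.5,34)
edge 0: (2,7)→(14,3)  cross = 2·3 − 14·7 = -92.0000; (r_i+r_j)·cross = 16·-92.0000 = -1472.0000
edge 1: (14,3)→(19,19)  cross = 14·19 − 19·3 = 209.0000; (r_i+r_j)·cross = 33·209.0000 = 6897.0000
edge 2: (19,19)→(13,37)  cross = 19·37 − 13·19 = 456.0000; (r_i+r_j)·cross = 32·456.0000 = 14592.0000
edge 3: (13,37)→(7.5,34)  cross = 13·34 − 7.5·37 = 164.5000; (r_i+r_j)·cross = 20.5·164.5000 = 3372.2500
edge 4: (7.5,34)→(2,7)  cross = 7.5·7 − 2·34 = -15.5000; (r_i+r_j)·cross = 9.5·-15.5000 = -147.2500
Σcross = 722.0000 → A = |Σcross|/2 = 361.0000 mm²
Σ(r_i+r_j)·cross = 23242.0000 → first moment M = |Σ|/6 = 3873.6667
R_c = M/A = 3873.6667/361.0000 = 10.7304 mm
θ = 339° = 5.916666 rad
V = θ·R_c·A = 5.916666·10.7304·361.0000 = 22919.192 mm³

Volume = 22919.192 mm³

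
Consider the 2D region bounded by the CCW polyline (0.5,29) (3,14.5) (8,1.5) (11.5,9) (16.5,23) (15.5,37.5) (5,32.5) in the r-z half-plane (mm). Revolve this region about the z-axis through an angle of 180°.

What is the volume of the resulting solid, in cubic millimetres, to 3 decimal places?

Profile (r,z), 7 vertices: (0.5,29) (3,14.5) (8,1.5) (11.5,9) (16.5,23) (15.5,37.5) (5,32.5)
edge 0: (0.5,29)→(3,14.5)  cross = 0.5·14.5 − 3·29 = -79.7500; (r_i+r_j)·cross = 3.5·-79.7500 = -279.1250
edge 1: (3,14.5)→(8,1.5)  cross = 3·1.5 − 8·14.5 = -111.5000; (r_i+r_j)·cross = 11·-111.5000 = -1226.5000
edge 2: (8,1.5)→(11.5,9)  cross = 8·9 − 11.5·1.5 = 54.7500; (r_i+r_j)·cross = 19.5·54.7500 = 1067.6250
edge 3: (11.5,9)→(16.5,23)  cross = 11.5·23 − 16.5·9 = 116.0000; (r_i+r_j)·cross = 28·116.0000 = 3248.0000
edge 4: (16.5,23)→(15.5,37.5)  cross = 16.5·37.5 − 15.5·23 = 262.2500; (r_i+r_j)·cross = 32·262.2500 = 8392.0000
edge 5: (15.5,37.5)→(5,32.5)  cross = 15.5·32.5 − 5·37.5 = 316.2500; (r_i+r_j)·cross = 20.5·316.2500 = 6483.1250
edge 6: (5,32.5)→(0.5,29)  cross = 5·29 − 0.5·32.5 = 128.7500; (r_i+r_j)·cross = 5.5·128.7500 = 708.1250
Σcross = 686.7500 → A = |Σcross|/2 = 343.3750 mm²
Σ(r_i+r_j)·cross = 18393.2500 → first moment M = |Σ|/6 = 3065.5417
R_c = M/A = 3065.5417/343.3750 = 8.9277 mm
θ = 180° = 3.141593 rad
V = θ·R_c·A = 3.141593·8.9277·343.3750 = 9630.683 mm³

Volume = 9630.683 mm³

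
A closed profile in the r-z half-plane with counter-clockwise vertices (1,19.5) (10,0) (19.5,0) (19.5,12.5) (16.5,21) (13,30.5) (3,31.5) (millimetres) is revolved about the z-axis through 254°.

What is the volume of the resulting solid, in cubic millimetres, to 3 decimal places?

Profile (r,z), 7 vertices: (1,19.5) (10,0) (19.5,0) (19.5,12.5) (16.5,21) (13,30.5) (3,31.5)
edge 0: (1,19.5)→(10,0)  cross = 1·0 − 10·19.5 = -195.0000; (r_i+r_j)·cross = 11·-195.0000 = -2145.0000
edge 1: (10,0)→(19.5,0)  cross = 10·0 − 19.5·0 = 0.0000; (r_i+r_j)·cross = 29.5·0.0000 = 0.0000
edge 2: (19.5,0)→(19.5,12.5)  cross = 19.5·12.5 − 19.5·0 = 243.7500; (r_i+r_j)·cross = 39·243.7500 = 9506.2500
edge 3: (19.5,12.5)→(16.5,21)  cross = 19.5·21 − 16.5·12.5 = 203.2500; (r_i+r_j)·cross = 36·203.2500 = 7317.0000
edge 4: (16.5,21)→(13,30.5)  cross = 16.5·30.5 − 13·21 = 230.2500; (r_i+r_j)·cross = 29.5·230.2500 = 6792.3750
edge 5: (13,30.5)→(3,31.5)  cross = 13·31.5 − 3·30.5 = 318.0000; (r_i+r_j)·cross = 16·318.0000 = 5088.0000
edge 6: (3,31.5)→(1,19.5)  cross = 3·19.5 − 1·31.5 = 27.0000; (r_i+r_j)·cross = 4·27.0000 = 108.0000
Σcross = 827.2500 → A = |Σcross|/2 = 413.6250 mm²
Σ(r_i+r_j)·cross = 26666.6250 → first moment M = |Σ|/6 = 4444.4375
R_c = M/A = 4444.4375/413.6250 = 10.7451 mm
θ = 254° = 4.433136 rad
V = θ·R_c·A = 4.433136·10.7451·413.6250 = 19702.797 mm³

Volume = 19702.797 mm³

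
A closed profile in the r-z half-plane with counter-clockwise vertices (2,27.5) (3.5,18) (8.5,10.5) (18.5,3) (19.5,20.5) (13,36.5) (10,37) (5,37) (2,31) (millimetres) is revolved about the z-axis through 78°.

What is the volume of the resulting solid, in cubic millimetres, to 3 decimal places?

Volume = 5980.554 mm³

Profile (r,z), 9 vertices: (2,27.5) (3.5,18) (8.5,10.5) (18.5,3) (19.5,20.5) (13,36.5) (10,37) (5,37) (2,31)
edge 0: (2,27.5)→(3.5,18)  cross = 2·18 − 3.5·27.5 = -60.2500; (r_i+r_j)·cross = 5.5·-60.2500 = -331.3750
edge 1: (3.5,18)→(8.5,10.5)  cross = 3.5·10.5 − 8.5·18 = -116.2500; (r_i+r_j)·cross = 12·-116.2500 = -1395.0000
edge 2: (8.5,10.5)→(18.5,3)  cross = 8.5·3 − 18.5·10.5 = -168.7500; (r_i+r_j)·cross = 27·-168.7500 = -4556.2500
edge 3: (18.5,3)→(19.5,20.5)  cross = 18.5·20.5 − 19.5·3 = 320.7500; (r_i+r_j)·cross = 38·320.7500 = 12188.5000
edge 4: (19.5,20.5)→(13,36.5)  cross = 19.5·36.5 − 13·20.5 = 445.2500; (r_i+r_j)·cross = 32.5·445.2500 = 14470.6250
edge 5: (13,36.5)→(10,37)  cross = 13·37 − 10·36.5 = 116.0000; (r_i+r_j)·cross = 23·116.0000 = 2668.0000
edge 6: (10,37)→(5,37)  cross = 10·37 − 5·37 = 185.0000; (r_i+r_j)·cross = 15·185.0000 = 2775.0000
edge 7: (5,37)→(2,31)  cross = 5·31 − 2·37 = 81.0000; (r_i+r_j)·cross = 7·81.0000 = 567.0000
edge 8: (2,31)→(2,27.5)  cross = 2·27.5 − 2·31 = -7.0000; (r_i+r_j)·cross = 4·-7.0000 = -28.0000
Σcross = 795.7500 → A = |Σcross|/2 = 397.8750 mm²
Σ(r_i+r_j)·cross = 26358.5000 → first moment M = |Σ|/6 = 4393.0833
R_c = M/A = 4393.0833/397.8750 = 11.0414 mm
θ = 78° = 1.361357 rad
V = θ·R_c·A = 1.361357·11.0414·397.8750 = 5980.554 mm³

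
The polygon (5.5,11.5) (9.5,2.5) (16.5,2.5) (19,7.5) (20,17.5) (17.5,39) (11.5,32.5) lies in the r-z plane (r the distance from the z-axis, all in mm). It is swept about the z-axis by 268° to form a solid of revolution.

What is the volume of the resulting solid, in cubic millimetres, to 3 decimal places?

Profile (r,z), 7 vertices: (5.5,11.5) (9.5,2.5) (16.5,2.5) (19,7.5) (20,17.5) (17.5,39) (11.5,32.5)
edge 0: (5.5,11.5)→(9.5,2.5)  cross = 5.5·2.5 − 9.5·11.5 = -95.5000; (r_i+r_j)·cross = 15·-95.5000 = -1432.5000
edge 1: (9.5,2.5)→(16.5,2.5)  cross = 9.5·2.5 − 16.5·2.5 = -17.5000; (r_i+r_j)·cross = 26·-17.5000 = -455.0000
edge 2: (16.5,2.5)→(19,7.5)  cross = 16.5·7.5 − 19·2.5 = 76.2500; (r_i+r_j)·cross = 35.5·76.2500 = 2706.8750
edge 3: (19,7.5)→(20,17.5)  cross = 19·17.5 − 20·7.5 = 182.5000; (r_i+r_j)·cross = 39·182.5000 = 7117.5000
edge 4: (20,17.5)→(17.5,39)  cross = 20·39 − 17.5·17.5 = 473.7500; (r_i+r_j)·cross = 37.5·473.7500 = 17765.6250
edge 5: (17.5,39)→(11.5,32.5)  cross = 17.5·32.5 − 11.5·39 = 120.2500; (r_i+r_j)·cross = 29·120.2500 = 3487.2500
edge 6: (11.5,32.5)→(5.5,11.5)  cross = 11.5·11.5 − 5.5·32.5 = -46.5000; (r_i+r_j)·cross = 17·-46.5000 = -790.5000
Σcross = 693.2500 → A = |Σcross|/2 = 346.6250 mm²
Σ(r_i+r_j)·cross = 28399.2500 → first moment M = |Σ|/6 = 4733.2083
R_c = M/A = 4733.2083/346.6250 = 13.6551 mm
θ = 268° = 4.677482 rad
V = θ·R_c·A = 4.677482·13.6551·346.6250 = 22139.499 mm³

Volume = 22139.499 mm³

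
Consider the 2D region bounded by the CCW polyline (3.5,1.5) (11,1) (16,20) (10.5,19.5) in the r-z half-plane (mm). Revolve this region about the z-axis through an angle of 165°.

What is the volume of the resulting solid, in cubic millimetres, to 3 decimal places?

Profile (r,z), 4 vertices: (3.5,1.5) (11,1) (16,20) (10.5,19.5)
edge 0: (3.5,1.5)→(11,1)  cross = 3.5·1 − 11·1.5 = -13.0000; (r_i+r_j)·cross = 14.5·-13.0000 = -188.5000
edge 1: (11,1)→(16,20)  cross = 11·20 − 16·1 = 204.0000; (r_i+r_j)·cross = 27·204.0000 = 5508.0000
edge 2: (16,20)→(10.5,19.5)  cross = 16·19.5 − 10.5·20 = 102.0000; (r_i+r_j)·cross = 26.5·102.0000 = 2703.0000
edge 3: (10.5,19.5)→(3.5,1.5)  cross = 10.5·1.5 − 3.5·19.5 = -52.5000; (r_i+r_j)·cross = 14·-52.5000 = -735.0000
Σcross = 240.5000 → A = |Σcross|/2 = 120.2500 mm²
Σ(r_i+r_j)·cross = 7287.5000 → first moment M = |Σ|/6 = 1214.5833
R_c = M/A = 1214.5833/120.2500 = 10.1005 mm
θ = 165° = 2.879793 rad
V = θ·R_c·A = 2.879793·10.1005·120.2500 = 3497.749 mm³

Volume = 3497.749 mm³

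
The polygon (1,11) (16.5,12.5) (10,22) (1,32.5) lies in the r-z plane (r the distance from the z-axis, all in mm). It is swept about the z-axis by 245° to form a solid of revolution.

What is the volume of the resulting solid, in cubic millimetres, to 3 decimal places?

Profile (r,z), 4 vertices: (1,11) (16.5,12.5) (10,22) (1,32.5)
edge 0: (1,11)→(16.5,12.5)  cross = 1·12.5 − 16.5·11 = -169.0000; (r_i+r_j)·cross = 17.5·-169.0000 = -2957.5000
edge 1: (16.5,12.5)→(10,22)  cross = 16.5·22 − 10·12.5 = 238.0000; (r_i+r_j)·cross = 26.5·238.0000 = 6307.0000
edge 2: (10,22)→(1,32.5)  cross = 10·32.5 − 1·22 = 303.0000; (r_i+r_j)·cross = 11·303.0000 = 3333.0000
edge 3: (1,32.5)→(1,11)  cross = 1·11 − 1·32.5 = -21.5000; (r_i+r_j)·cross = 2·-21.5000 = -43.0000
Σcross = 350.5000 → A = |Σcross|/2 = 175.2500 mm²
Σ(r_i+r_j)·cross = 6639.5000 → first moment M = |Σ|/6 = 1106.5833
R_c = M/A = 1106.5833/175.2500 = 6.3143 mm
θ = 245° = 4.276057 rad
V = θ·R_c·A = 4.276057·6.3143·175.2500 = 4731.813 mm³

Volume = 4731.813 mm³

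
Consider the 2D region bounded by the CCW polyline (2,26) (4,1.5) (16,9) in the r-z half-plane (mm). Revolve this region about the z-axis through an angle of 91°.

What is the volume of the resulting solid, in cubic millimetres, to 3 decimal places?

Volume = 1799.487 mm³

Profile (r,z), 3 vertices: (2,26) (4,1.5) (16,9)
edge 0: (2,26)→(4,1.5)  cross = 2·1.5 − 4·26 = -101.0000; (r_i+r_j)·cross = 6·-101.0000 = -606.0000
edge 1: (4,1.5)→(16,9)  cross = 4·9 − 16·1.5 = 12.0000; (r_i+r_j)·cross = 20·12.0000 = 240.0000
edge 2: (16,9)→(2,26)  cross = 16·26 − 2·9 = 398.0000; (r_i+r_j)·cross = 18·398.0000 = 7164.0000
Σcross = 309.0000 → A = |Σcross|/2 = 154.5000 mm²
Σ(r_i+r_j)·cross = 6798.0000 → first moment M = |Σ|/6 = 1133.0000
R_c = M/A = 1133.0000/154.5000 = 7.3333 mm
θ = 91° = 1.588250 rad
V = θ·R_c·A = 1.588250·7.3333·154.5000 = 1799.487 mm³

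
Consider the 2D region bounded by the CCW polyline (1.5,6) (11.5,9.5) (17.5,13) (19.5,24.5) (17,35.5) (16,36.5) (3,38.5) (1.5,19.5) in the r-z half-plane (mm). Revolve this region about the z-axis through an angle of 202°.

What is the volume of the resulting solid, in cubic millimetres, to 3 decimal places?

Volume = 15659.532 mm³

Profile (r,z), 8 vertices: (1.5,6) (11.5,9.5) (17.5,13) (19.5,24.5) (17,35.5) (16,36.5) (3,38.5) (1.5,19.5)
edge 0: (1.5,6)→(11.5,9.5)  cross = 1.5·9.5 − 11.5·6 = -54.7500; (r_i+r_j)·cross = 13·-54.7500 = -711.7500
edge 1: (11.5,9.5)→(17.5,13)  cross = 11.5·13 − 17.5·9.5 = -16.7500; (r_i+r_j)·cross = 29·-16.7500 = -485.7500
edge 2: (17.5,13)→(19.5,24.5)  cross = 17.5·24.5 − 19.5·13 = 175.2500; (r_i+r_j)·cross = 37·175.2500 = 6484.2500
edge 3: (19.5,24.5)→(17,35.5)  cross = 19.5·35.5 − 17·24.5 = 275.7500; (r_i+r_j)·cross = 36.5·275.7500 = 10064.8750
edge 4: (17,35.5)→(16,36.5)  cross = 17·36.5 − 16·35.5 = 52.5000; (r_i+r_j)·cross = 33·52.5000 = 1732.5000
edge 5: (16,36.5)→(3,38.5)  cross = 16·38.5 − 3·36.5 = 506.5000; (r_i+r_j)·cross = 19·506.5000 = 9623.5000
edge 6: (3,38.5)→(1.5,19.5)  cross = 3·19.5 − 1.5·38.5 = 0.7500; (r_i+r_j)·cross = 4.5·0.7500 = 3.3750
edge 7: (1.5,19.5)→(1.5,6)  cross = 1.5·6 − 1.5·19.5 = -20.2500; (r_i+r_j)·cross = 3·-20.2500 = -60.7500
Σcross = 919.0000 → A = |Σcross|/2 = 459.5000 mm²
Σ(r_i+r_j)·cross = 26650.2500 → first moment M = |Σ|/6 = 4441.7083
R_c = M/A = 4441.7083/459.5000 = 9.6664 mm
θ = 202° = 3.525565 rad
V = θ·R_c·A = 3.525565·9.6664·459.5000 = 15659.532 mm³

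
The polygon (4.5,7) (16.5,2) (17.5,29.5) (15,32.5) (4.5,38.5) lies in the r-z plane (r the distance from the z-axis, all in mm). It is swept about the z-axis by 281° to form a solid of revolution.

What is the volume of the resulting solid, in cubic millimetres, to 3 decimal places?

Volume = 19911.559 mm³

Profile (r,z), 5 vertices: (4.5,7) (16.5,2) (17.5,29.5) (15,32.5) (4.5,38.5)
edge 0: (4.5,7)→(16.5,2)  cross = 4.5·2 − 16.5·7 = -106.5000; (r_i+r_j)·cross = 21·-106.5000 = -2236.5000
edge 1: (16.5,2)→(17.5,29.5)  cross = 16.5·29.5 − 17.5·2 = 451.7500; (r_i+r_j)·cross = 34·451.7500 = 15359.5000
edge 2: (17.5,29.5)→(15,32.5)  cross = 17.5·32.5 − 15·29.5 = 126.2500; (r_i+r_j)·cross = 32.5·126.2500 = 4103.1250
edge 3: (15,32.5)→(4.5,38.5)  cross = 15·38.5 − 4.5·32.5 = 431.2500; (r_i+r_j)·cross = 19.5·431.2500 = 8409.3750
edge 4: (4.5,38.5)→(4.5,7)  cross = 4.5·7 − 4.5·38.5 = -141.7500; (r_i+r_j)·cross = 9·-141.7500 = -1275.7500
Σcross = 761.0000 → A = |Σcross|/2 = 380.5000 mm²
Σ(r_i+r_j)·cross = 24359.7500 → first moment M = |Σ|/6 = 4059.9583
R_c = M/A = 4059.9583/380.5000 = 10.6701 mm
θ = 281° = 4.904375 rad
V = θ·R_c·A = 4.904375·10.6701·380.5000 = 19911.559 mm³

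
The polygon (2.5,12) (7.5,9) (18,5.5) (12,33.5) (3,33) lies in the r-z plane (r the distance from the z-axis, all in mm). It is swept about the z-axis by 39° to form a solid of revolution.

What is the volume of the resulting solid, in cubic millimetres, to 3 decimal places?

Volume = 1875.567 mm³

Profile (r,z), 5 vertices: (2.5,12) (7.5,9) (18,5.5) (12,33.5) (3,33)
edge 0: (2.5,12)→(7.5,9)  cross = 2.5·9 − 7.5·12 = -67.5000; (r_i+r_j)·cross = 10·-67.5000 = -675.0000
edge 1: (7.5,9)→(18,5.5)  cross = 7.5·5.5 − 18·9 = -120.7500; (r_i+r_j)·cross = 25.5·-120.7500 = -3079.1250
edge 2: (18,5.5)→(12,33.5)  cross = 18·33.5 − 12·5.5 = 537.0000; (r_i+r_j)·cross = 30·537.0000 = 16110.0000
edge 3: (12,33.5)→(3,33)  cross = 12·33 − 3·33.5 = 295.5000; (r_i+r_j)·cross = 15·295.5000 = 4432.5000
edge 4: (3,33)→(2.5,12)  cross = 3·12 − 2.5·33 = -46.5000; (r_i+r_j)·cross = 5.5·-46.5000 = -255.7500
Σcross = 597.7500 → A = |Σcross|/2 = 298.8750 mm²
Σ(r_i+r_j)·cross = 16532.6250 → first moment M = |Σ|/6 = 2755.4375
R_c = M/A = 2755.4375/298.8750 = 9.2194 mm
θ = 39° = 0.680678 rad
V = θ·R_c·A = 0.680678·9.2194·298.8750 = 1875.567 mm³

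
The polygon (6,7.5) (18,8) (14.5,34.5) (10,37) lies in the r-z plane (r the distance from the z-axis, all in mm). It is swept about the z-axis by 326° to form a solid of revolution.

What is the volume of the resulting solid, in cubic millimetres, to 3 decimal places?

Volume = 15802.634 mm³

Profile (r,z), 4 vertices: (6,7.5) (18,8) (14.5,34.5) (10,37)
edge 0: (6,7.5)→(18,8)  cross = 6·8 − 18·7.5 = -87.0000; (r_i+r_j)·cross = 24·-87.0000 = -2088.0000
edge 1: (18,8)→(14.5,34.5)  cross = 18·34.5 − 14.5·8 = 505.0000; (r_i+r_j)·cross = 32.5·505.0000 = 16412.5000
edge 2: (14.5,34.5)→(10,37)  cross = 14.5·37 − 10·34.5 = 191.5000; (r_i+r_j)·cross = 24.5·191.5000 = 4691.7500
edge 3: (10,37)→(6,7.5)  cross = 10·7.5 − 6·37 = -147.0000; (r_i+r_j)·cross = 16·-147.0000 = -2352.0000
Σcross = 462.5000 → A = |Σcross|/2 = 231.2500 mm²
Σ(r_i+r_j)·cross = 16664.2500 → first moment M = |Σ|/6 = 2777.3750
R_c = M/A = 2777.3750/231.2500 = 12.0103 mm
θ = 326° = 5.689773 rad
V = θ·R_c·A = 5.689773·12.0103·231.2500 = 15802.634 mm³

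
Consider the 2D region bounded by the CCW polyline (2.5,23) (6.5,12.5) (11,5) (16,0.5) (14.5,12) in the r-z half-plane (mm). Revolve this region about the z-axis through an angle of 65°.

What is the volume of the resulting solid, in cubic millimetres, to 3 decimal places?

Profile (r,z), 5 vertices: (2.5,23) (6.5,12.5) (11,5) (16,0.5) (14.5,12)
edge 0: (2.5,23)→(6.5,12.5)  cross = 2.5·12.5 − 6.5·23 = -118.2500; (r_i+r_j)·cross = 9·-118.2500 = -1064.2500
edge 1: (6.5,12.5)→(11,5)  cross = 6.5·5 − 11·12.5 = -105.0000; (r_i+r_j)·cross = 17.5·-105.0000 = -1837.5000
edge 2: (11,5)→(16,0.5)  cross = 11·0.5 − 16·5 = -74.5000; (r_i+r_j)·cross = 27·-74.5000 = -2011.5000
edge 3: (16,0.5)→(14.5,12)  cross = 16·12 − 14.5·0.5 = 184.7500; (r_i+r_j)·cross = 30.5·184.7500 = 5634.8750
edge 4: (14.5,12)→(2.5,23)  cross = 14.5·23 − 2.5·12 = 303.5000; (r_i+r_j)·cross = 17·303.5000 = 5159.5000
Σcross = 190.5000 → A = |Σcross|/2 = 95.2500 mm²
Σ(r_i+r_j)·cross = 5881.1250 → first moment M = |Σ|/6 = 980.1875
R_c = M/A = 980.1875/95.2500 = 10.2907 mm
θ = 65° = 1.134464 rad
V = θ·R_c·A = 1.134464·10.2907·95.2500 = 1111.987 mm³

Volume = 1111.987 mm³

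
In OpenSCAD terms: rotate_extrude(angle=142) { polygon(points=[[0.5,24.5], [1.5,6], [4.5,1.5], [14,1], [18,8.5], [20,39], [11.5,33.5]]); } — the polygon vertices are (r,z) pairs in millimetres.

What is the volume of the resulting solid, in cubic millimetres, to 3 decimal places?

Volume = 13665.719 mm³

Profile (r,z), 7 vertices: (0.5,24.5) (1.5,6) (4.5,1.5) (14,1) (18,8.5) (20,39) (11.5,33.5)
edge 0: (0.5,24.5)→(1.5,6)  cross = 0.5·6 − 1.5·24.5 = -33.7500; (r_i+r_j)·cross = 2·-33.7500 = -67.5000
edge 1: (1.5,6)→(4.5,1.5)  cross = 1.5·1.5 − 4.5·6 = -24.7500; (r_i+r_j)·cross = 6·-24.7500 = -148.5000
edge 2: (4.5,1.5)→(14,1)  cross = 4.5·1 − 14·1.5 = -16.5000; (r_i+r_j)·cross = 18.5·-16.5000 = -305.2500
edge 3: (14,1)→(18,8.5)  cross = 14·8.5 − 18·1 = 101.0000; (r_i+r_j)·cross = 32·101.0000 = 3232.0000
edge 4: (18,8.5)→(20,39)  cross = 18·39 − 20·8.5 = 532.0000; (r_i+r_j)·cross = 38·532.0000 = 20216.0000
edge 5: (20,39)→(11.5,33.5)  cross = 20·33.5 − 11.5·39 = 221.5000; (r_i+r_j)·cross = 31.5·221.5000 = 6977.2500
edge 6: (11.5,33.5)→(0.5,24.5)  cross = 11.5·24.5 − 0.5·33.5 = 265.0000; (r_i+r_j)·cross = 12·265.0000 = 3180.0000
Σcross = 1044.5000 → A = |Σcross|/2 = 522.2500 mm²
Σ(r_i+r_j)·cross = 33084.0000 → first moment M = |Σ|/6 = 5514.0000
R_c = M/A = 5514.0000/522.2500 = 10.5582 mm
θ = 142° = 2.478368 rad
V = θ·R_c·A = 2.478368·10.5582·522.2500 = 13665.719 mm³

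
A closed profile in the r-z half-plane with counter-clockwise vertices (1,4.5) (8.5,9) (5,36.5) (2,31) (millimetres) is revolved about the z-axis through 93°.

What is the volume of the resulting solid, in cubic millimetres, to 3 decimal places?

Profile (r,z), 4 vertices: (1,4.5) (8.5,9) (5,36.5) (2,31)
edge 0: (1,4.5)→(8.5,9)  cross = 1·9 − 8.5·4.5 = -29.2500; (r_i+r_j)·cross = 9.5·-29.2500 = -277.8750
edge 1: (8.5,9)→(5,36.5)  cross = 8.5·36.5 − 5·9 = 265.2500; (r_i+r_j)·cross = 13.5·265.2500 = 3580.8750
edge 2: (5,36.5)→(2,31)  cross = 5·31 − 2·36.5 = 82.0000; (r_i+r_j)·cross = 7·82.0000 = 574.0000
edge 3: (2,31)→(1,4.5)  cross = 2·4.5 − 1·31 = -22.0000; (r_i+r_j)·cross = 3·-22.0000 = -66.0000
Σcross = 296.0000 → A = |Σcross|/2 = 148.0000 mm²
Σ(r_i+r_j)·cross = 3811.0000 → first moment M = |Σ|/6 = 635.1667
R_c = M/A = 635.1667/148.0000 = 4.2917 mm
θ = 93° = 1.623156 rad
V = θ·R_c·A = 1.623156·4.2917·148.0000 = 1030.975 mm³

Volume = 1030.975 mm³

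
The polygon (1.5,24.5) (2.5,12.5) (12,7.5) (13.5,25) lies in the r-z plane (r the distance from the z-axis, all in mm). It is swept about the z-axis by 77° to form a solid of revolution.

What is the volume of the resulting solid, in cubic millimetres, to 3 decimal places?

Profile (r,z), 4 vertices: (1.5,24.5) (2.5,12.5) (12,7.5) (13.5,25)
edge 0: (1.5,24.5)→(2.5,12.5)  cross = 1.5·12.5 − 2.5·24.5 = -42.5000; (r_i+r_j)·cross = 4·-42.5000 = -170.0000
edge 1: (2.5,12.5)→(12,7.5)  cross = 2.5·7.5 − 12·12.5 = -131.2500; (r_i+r_j)·cross = 14.5·-131.2500 = -1903.1250
edge 2: (12,7.5)→(13.5,25)  cross = 12·25 − 13.5·7.5 = 198.7500; (r_i+r_j)·cross = 25.5·198.7500 = 5068.1250
edge 3: (13.5,25)→(1.5,24.5)  cross = 13.5·24.5 − 1.5·25 = 293.2500; (r_i+r_j)·cross = 15·293.2500 = 4398.7500
Σcross = 318.2500 → A = |Σcross|/2 = 159.1250 mm²
Σ(r_i+r_j)·cross = 7393.7500 → first moment M = |Σ|/6 = 1232.2917
R_c = M/A = 1232.2917/159.1250 = 7.7442 mm
θ = 77° = 1.343904 rad
V = θ·R_c·A = 1.343904·7.7442·159.1250 = 1656.081 mm³

Volume = 1656.081 mm³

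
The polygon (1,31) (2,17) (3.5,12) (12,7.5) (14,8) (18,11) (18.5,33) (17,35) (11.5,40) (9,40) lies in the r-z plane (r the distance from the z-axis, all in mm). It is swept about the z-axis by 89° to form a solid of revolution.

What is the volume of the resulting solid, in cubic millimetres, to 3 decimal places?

Volume = 7146.252 mm³

Profile (r,z), 10 vertices: (1,31) (2,17) (3.5,12) (12,7.5) (14,8) (18,11) (18.5,33) (17,35) (11.5,40) (9,40)
edge 0: (1,31)→(2,17)  cross = 1·17 − 2·31 = -45.0000; (r_i+r_j)·cross = 3·-45.0000 = -135.0000
edge 1: (2,17)→(3.5,12)  cross = 2·12 − 3.5·17 = -35.5000; (r_i+r_j)·cross = 5.5·-35.5000 = -195.2500
edge 2: (3.5,12)→(12,7.5)  cross = 3.5·7.5 − 12·12 = -117.7500; (r_i+r_j)·cross = 15.5·-117.7500 = -1825.1250
edge 3: (12,7.5)→(14,8)  cross = 12·8 − 14·7.5 = -9.0000; (r_i+r_j)·cross = 26·-9.0000 = -234.0000
edge 4: (14,8)→(18,11)  cross = 14·11 − 18·8 = 10.0000; (r_i+r_j)·cross = 32·10.0000 = 320.0000
edge 5: (18,11)→(18.5,33)  cross = 18·33 − 18.5·11 = 390.5000; (r_i+r_j)·cross = 36.5·390.5000 = 14253.2500
edge 6: (18.5,33)→(17,35)  cross = 18.5·35 − 17·33 = 86.5000; (r_i+r_j)·cross = 35.5·86.5000 = 3070.7500
edge 7: (17,35)→(11.5,40)  cross = 17·40 − 11.5·35 = 277.5000; (r_i+r_j)·cross = 28.5·277.5000 = 7908.7500
edge 8: (11.5,40)→(9,40)  cross = 11.5·40 − 9·40 = 100.0000; (r_i+r_j)·cross = 20.5·100.0000 = 2050.0000
edge 9: (9,40)→(1,31)  cross = 9·31 − 1·40 = 239.0000; (r_i+r_j)·cross = 10·239.0000 = 2390.0000
Σcross = 896.2500 → A = |Σcross|/2 = 448.1250 mm²
Σ(r_i+r_j)·cross = 27603.3750 → first moment M = |Σ|/6 = 4600.5625
R_c = M/A = 4600.5625/448.1250 = 10.2662 mm
θ = 89° = 1.553343 rad
V = θ·R_c·A = 1.553343·10.2662·448.1250 = 7146.252 mm³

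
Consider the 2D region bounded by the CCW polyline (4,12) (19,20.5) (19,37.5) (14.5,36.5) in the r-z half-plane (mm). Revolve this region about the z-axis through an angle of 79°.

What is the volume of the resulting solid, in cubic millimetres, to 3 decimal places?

Profile (r,z), 4 vertices: (4,12) (19,20.5) (19,37.5) (14.5,36.5)
edge 0: (4,12)→(19,20.5)  cross = 4·20.5 − 19·12 = -146.0000; (r_i+r_j)·cross = 23·-146.0000 = -3358.0000
edge 1: (19,20.5)→(19,37.5)  cross = 19·37.5 − 19·20.5 = 323.0000; (r_i+r_j)·cross = 38·323.0000 = 12274.0000
edge 2: (19,37.5)→(14.5,36.5)  cross = 19·36.5 − 14.5·37.5 = 149.7500; (r_i+r_j)·cross = 33.5·149.7500 = 5016.6250
edge 3: (14.5,36.5)→(4,12)  cross = 14.5·12 − 4·36.5 = 28.0000; (r_i+r_j)·cross = 18.5·28.0000 = 518.0000
Σcross = 354.7500 → A = |Σcross|/2 = 177.3750 mm²
Σ(r_i+r_j)·cross = 14450.6250 → first moment M = |Σ|/6 = 2408.4375
R_c = M/A = 2408.4375/177.3750 = 13.5782 mm
θ = 79° = 1.378810 rad
V = θ·R_c·A = 1.378810·13.5782·177.3750 = 3320.778 mm³

Volume = 3320.778 mm³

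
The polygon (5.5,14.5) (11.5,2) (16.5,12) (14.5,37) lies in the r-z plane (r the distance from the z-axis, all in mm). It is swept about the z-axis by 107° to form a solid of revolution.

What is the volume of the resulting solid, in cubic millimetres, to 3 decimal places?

Profile (r,z), 4 vertices: (5.5,14.5) (11.5,2) (16.5,12) (14.5,37)
edge 0: (5.5,14.5)→(11.5,2)  cross = 5.5·2 − 11.5·14.5 = -155.7500; (r_i+r_j)·cross = 17·-155.7500 = -2647.7500
edge 1: (11.5,2)→(16.5,12)  cross = 11.5·12 − 16.5·2 = 105.0000; (r_i+r_j)·cross = 28·105.0000 = 2940.0000
edge 2: (16.5,12)→(14.5,37)  cross = 16.5·37 − 14.5·12 = 436.5000; (r_i+r_j)·cross = 31·436.5000 = 13531.5000
edge 3: (14.5,37)→(5.5,14.5)  cross = 14.5·14.5 − 5.5·37 = 6.7500; (r_i+r_j)·cross = 20·6.7500 = 135.0000
Σcross = 392.5000 → A = |Σcross|/2 = 196.2500 mm²
Σ(r_i+r_j)·cross = 13958.7500 → first moment M = |Σ|/6 = 2326.4583
R_c = M/A = 2326.4583/196.2500 = 11.8546 mm
θ = 107° = 1.867502 rad
V = θ·R_c·A = 1.867502·11.8546·196.2500 = 4344.666 mm³

Volume = 4344.666 mm³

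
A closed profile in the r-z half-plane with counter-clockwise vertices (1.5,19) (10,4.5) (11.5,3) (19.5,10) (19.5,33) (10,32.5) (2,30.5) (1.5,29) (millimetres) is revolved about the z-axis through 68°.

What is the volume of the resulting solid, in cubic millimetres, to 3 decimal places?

Volume = 5638.699 mm³

Profile (r,z), 8 vertices: (1.5,19) (10,4.5) (11.5,3) (19.5,10) (19.5,33) (10,32.5) (2,30.5) (1.5,29)
edge 0: (1.5,19)→(10,4.5)  cross = 1.5·4.5 − 10·19 = -183.2500; (r_i+r_j)·cross = 11.5·-183.2500 = -2107.3750
edge 1: (10,4.5)→(11.5,3)  cross = 10·3 − 11.5·4.5 = -21.7500; (r_i+r_j)·cross = 21.5·-21.7500 = -467.6250
edge 2: (11.5,3)→(19.5,10)  cross = 11.5·10 − 19.5·3 = 56.5000; (r_i+r_j)·cross = 31·56.5000 = 1751.5000
edge 3: (19.5,10)→(19.5,33)  cross = 19.5·33 − 19.5·10 = 448.5000; (r_i+r_j)·cross = 39·448.5000 = 17491.5000
edge 4: (19.5,33)→(10,32.5)  cross = 19.5·32.5 − 10·33 = 303.7500; (r_i+r_j)·cross = 29.5·303.7500 = 8960.6250
edge 5: (10,32.5)→(2,30.5)  cross = 10·30.5 − 2·32.5 = 240.0000; (r_i+r_j)·cross = 12·240.0000 = 2880.0000
edge 6: (2,30.5)→(1.5,29)  cross = 2·29 − 1.5·30.5 = 12.2500; (r_i+r_j)·cross = 3.5·12.2500 = 42.8750
edge 7: (1.5,29)→(1.5,19)  cross = 1.5·19 − 1.5·29 = -15.0000; (r_i+r_j)·cross = 3·-15.0000 = -45.0000
Σcross = 841.0000 → A = |Σcross|/2 = 420.5000 mm²
Σ(r_i+r_j)·cross = 28506.5000 → first moment M = |Σ|/6 = 4751.0833
R_c = M/A = 4751.0833/420.5000 = 11.2987 mm
θ = 68° = 1.186824 rad
V = θ·R_c·A = 1.186824·11.2987·420.5000 = 5638.699 mm³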